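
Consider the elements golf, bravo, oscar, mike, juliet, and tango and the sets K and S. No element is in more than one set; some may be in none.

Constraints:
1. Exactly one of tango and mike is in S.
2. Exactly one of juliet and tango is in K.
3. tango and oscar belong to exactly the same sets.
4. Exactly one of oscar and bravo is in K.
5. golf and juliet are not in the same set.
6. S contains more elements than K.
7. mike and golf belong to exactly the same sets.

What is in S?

S = {bravo, golf, mike}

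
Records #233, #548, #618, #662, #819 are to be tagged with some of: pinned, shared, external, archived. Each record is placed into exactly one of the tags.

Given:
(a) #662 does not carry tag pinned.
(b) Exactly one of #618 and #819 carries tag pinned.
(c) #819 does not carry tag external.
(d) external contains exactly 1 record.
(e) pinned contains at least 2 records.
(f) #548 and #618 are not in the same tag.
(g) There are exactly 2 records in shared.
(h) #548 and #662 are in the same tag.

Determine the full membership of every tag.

From (a): #662 ∉ pinned.
From (c): #819 ∉ external.
(h): #548 matches #662: #548 ∉ pinned.
Suppose #233 ∉ pinned: no assignment then satisfies all the clues, so #233 ∈ pinned.

pinned = {#233, #819}; shared = {#548, #662}; external = {#618}; archived = {}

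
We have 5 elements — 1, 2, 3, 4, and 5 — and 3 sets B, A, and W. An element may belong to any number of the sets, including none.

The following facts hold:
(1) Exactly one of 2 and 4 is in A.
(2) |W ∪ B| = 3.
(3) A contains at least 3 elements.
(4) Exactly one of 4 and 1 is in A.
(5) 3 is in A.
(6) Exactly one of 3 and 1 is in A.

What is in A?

From (5): 3 ∈ A.
(6) (exactly one): 1 ∉ A.
(4) (exactly one): 4 ∈ A.
(1) (exactly one): 2 ∉ A.
(3): only 3 candidates remain for A, so all are in.

A = {3, 4, 5}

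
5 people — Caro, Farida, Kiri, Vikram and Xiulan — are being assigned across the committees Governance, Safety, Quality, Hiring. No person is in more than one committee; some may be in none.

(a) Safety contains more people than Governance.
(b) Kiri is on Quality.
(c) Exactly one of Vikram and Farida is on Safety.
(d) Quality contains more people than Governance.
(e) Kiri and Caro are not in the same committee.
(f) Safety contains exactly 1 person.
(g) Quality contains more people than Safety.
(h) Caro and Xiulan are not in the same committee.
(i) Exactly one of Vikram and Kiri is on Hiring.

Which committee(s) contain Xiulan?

Xiulan: Quality

From (b): Kiri ∈ Quality.
(e): Caro ∉ Quality.
(i) (exactly one): Vikram ∈ Hiring.
(c) (exactly one): Farida ∈ Safety.
(f): Safety already has 1, so the rest are out.
Suppose Xiulan ∈ Governance: no assignment then satisfies all the clues, so Xiulan ∉ Governance.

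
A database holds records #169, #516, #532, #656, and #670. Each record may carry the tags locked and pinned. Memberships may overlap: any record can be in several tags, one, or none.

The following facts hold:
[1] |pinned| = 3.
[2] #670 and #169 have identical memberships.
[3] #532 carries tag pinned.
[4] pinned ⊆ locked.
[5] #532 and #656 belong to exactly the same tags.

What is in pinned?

pinned = {#516, #532, #656}

From (3): #532 ∈ pinned.
(4) with #532 ∈ pinned: #532 ∈ locked.
(5): #656 matches #532: #656 ∈ locked.
(5): #656 matches #532: #656 ∈ pinned.
Suppose #169 ∈ pinned: no assignment then satisfies all the clues, so #169 ∉ pinned.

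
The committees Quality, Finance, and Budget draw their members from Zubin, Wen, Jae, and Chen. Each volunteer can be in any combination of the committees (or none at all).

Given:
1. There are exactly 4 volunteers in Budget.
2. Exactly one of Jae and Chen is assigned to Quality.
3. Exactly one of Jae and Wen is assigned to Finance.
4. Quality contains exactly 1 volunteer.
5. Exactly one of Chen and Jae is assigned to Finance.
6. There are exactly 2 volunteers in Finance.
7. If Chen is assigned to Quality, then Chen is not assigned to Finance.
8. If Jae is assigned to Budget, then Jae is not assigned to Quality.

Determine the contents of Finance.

(1): only 4 candidates remain for Budget, so all are in.
(8): Jae ∉ Quality.
(2) (exactly one): Chen ∈ Quality.
(4): Quality already has 1, so the rest are out.
(7): Chen ∉ Finance.
(5) (exactly one): Jae ∈ Finance.
(3) (exactly one): Wen ∉ Finance.
(6): only 2 candidates remain for Finance, so all are in.

Finance = {Jae, Zubin}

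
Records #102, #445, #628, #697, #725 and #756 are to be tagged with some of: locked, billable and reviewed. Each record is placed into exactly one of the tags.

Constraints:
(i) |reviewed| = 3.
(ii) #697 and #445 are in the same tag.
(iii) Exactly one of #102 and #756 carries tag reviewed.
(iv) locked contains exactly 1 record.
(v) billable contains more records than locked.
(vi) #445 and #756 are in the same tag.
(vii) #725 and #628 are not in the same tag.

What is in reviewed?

reviewed = {#445, #697, #756}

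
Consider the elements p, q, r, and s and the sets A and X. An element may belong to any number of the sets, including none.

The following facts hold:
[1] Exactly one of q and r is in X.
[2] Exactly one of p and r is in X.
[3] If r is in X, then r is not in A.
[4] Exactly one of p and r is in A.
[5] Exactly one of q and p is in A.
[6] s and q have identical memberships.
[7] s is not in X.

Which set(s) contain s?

s: none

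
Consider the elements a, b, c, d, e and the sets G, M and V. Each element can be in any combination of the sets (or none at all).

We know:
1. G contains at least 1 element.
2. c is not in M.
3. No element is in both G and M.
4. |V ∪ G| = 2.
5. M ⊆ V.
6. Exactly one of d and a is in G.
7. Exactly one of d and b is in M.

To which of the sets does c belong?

c: none

From (2): c ∉ M.
Suppose c ∈ G: no assignment then satisfies all the clues, so c ∉ G.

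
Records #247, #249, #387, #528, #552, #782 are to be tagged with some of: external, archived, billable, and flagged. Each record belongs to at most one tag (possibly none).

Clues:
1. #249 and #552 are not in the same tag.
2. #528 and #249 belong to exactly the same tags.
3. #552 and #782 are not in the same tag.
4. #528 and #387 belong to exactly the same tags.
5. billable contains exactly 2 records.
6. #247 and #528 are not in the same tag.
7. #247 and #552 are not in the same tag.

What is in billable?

billable = {#247, #782}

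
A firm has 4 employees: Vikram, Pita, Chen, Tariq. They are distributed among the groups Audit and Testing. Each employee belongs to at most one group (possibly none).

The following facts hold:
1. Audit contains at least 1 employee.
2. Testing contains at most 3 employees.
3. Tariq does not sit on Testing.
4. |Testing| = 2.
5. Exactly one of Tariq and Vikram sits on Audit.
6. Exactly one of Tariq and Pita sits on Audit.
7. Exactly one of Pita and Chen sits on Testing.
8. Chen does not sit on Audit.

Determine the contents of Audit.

Audit = {Tariq}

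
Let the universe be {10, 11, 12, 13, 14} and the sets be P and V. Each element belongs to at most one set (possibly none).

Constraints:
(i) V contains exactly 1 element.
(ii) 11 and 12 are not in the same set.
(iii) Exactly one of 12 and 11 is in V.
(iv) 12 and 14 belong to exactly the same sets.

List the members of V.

V = {11}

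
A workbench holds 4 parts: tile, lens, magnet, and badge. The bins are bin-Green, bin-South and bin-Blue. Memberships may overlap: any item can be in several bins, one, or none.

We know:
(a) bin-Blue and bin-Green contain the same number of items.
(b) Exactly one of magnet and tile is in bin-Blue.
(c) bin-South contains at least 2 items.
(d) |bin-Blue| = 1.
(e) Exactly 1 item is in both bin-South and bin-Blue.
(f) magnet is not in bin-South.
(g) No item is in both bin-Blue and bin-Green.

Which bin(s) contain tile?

tile: bin-Blue, bin-South

From (f): magnet ∉ bin-South.
Suppose tile ∈ bin-Green: no assignment then satisfies all the clues, so tile ∉ bin-Green.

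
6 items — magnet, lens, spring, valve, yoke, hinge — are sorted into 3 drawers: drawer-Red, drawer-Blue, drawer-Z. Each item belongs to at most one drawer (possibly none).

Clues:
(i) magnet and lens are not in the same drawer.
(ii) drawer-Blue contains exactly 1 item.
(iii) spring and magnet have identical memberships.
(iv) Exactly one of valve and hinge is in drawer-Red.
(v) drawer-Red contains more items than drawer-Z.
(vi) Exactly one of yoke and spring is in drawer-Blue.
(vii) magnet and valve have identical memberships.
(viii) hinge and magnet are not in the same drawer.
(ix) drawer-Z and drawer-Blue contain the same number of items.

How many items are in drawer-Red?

3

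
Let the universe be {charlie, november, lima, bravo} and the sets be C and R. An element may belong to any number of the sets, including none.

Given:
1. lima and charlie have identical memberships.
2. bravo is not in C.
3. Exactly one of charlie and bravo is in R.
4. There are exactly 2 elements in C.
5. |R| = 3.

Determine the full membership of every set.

C = {charlie, lima}; R = {charlie, lima, november}

From (2): bravo ∉ C.
Suppose charlie ∉ C: no assignment then satisfies all the clues, so charlie ∈ C.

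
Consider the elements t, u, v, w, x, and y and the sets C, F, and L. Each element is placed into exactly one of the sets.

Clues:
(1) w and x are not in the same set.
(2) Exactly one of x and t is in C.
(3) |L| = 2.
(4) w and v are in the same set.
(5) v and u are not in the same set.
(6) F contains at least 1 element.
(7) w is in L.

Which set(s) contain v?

v: L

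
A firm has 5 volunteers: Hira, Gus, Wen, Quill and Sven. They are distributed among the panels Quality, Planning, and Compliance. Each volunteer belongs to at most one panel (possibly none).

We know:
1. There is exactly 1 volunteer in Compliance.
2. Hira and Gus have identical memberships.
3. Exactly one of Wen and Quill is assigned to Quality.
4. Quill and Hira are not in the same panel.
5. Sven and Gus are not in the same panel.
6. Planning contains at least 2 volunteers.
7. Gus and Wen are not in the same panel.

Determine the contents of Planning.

Planning = {Gus, Hira}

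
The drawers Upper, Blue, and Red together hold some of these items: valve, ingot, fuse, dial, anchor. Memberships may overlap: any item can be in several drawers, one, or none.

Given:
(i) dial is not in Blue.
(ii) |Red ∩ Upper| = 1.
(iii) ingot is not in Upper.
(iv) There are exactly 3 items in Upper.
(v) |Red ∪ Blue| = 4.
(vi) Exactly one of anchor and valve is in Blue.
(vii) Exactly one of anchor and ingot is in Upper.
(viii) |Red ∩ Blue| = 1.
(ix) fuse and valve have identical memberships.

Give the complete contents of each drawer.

Upper = {anchor, fuse, valve}; Blue = {fuse, ingot, valve}; Red = {anchor, ingot}

From (i): dial ∉ Blue.
From (iii): ingot ∉ Upper.
(vii) (exactly one): anchor ∈ Upper.
Suppose valve ∉ Upper: no assignment then satisfies all the clues, so valve ∈ Upper.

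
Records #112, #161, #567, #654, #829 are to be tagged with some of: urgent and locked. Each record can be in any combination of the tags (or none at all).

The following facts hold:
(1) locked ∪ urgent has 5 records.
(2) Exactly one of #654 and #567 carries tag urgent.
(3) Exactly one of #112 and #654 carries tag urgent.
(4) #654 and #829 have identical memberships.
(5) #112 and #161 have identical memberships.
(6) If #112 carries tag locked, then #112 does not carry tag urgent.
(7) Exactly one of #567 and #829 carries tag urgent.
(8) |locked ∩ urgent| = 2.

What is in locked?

locked = {#112, #161, #567, #654, #829}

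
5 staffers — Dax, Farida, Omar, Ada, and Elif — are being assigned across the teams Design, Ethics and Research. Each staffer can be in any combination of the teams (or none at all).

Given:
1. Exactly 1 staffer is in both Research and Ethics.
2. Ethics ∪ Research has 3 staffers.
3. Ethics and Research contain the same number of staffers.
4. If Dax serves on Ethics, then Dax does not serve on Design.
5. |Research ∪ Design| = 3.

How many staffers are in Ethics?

2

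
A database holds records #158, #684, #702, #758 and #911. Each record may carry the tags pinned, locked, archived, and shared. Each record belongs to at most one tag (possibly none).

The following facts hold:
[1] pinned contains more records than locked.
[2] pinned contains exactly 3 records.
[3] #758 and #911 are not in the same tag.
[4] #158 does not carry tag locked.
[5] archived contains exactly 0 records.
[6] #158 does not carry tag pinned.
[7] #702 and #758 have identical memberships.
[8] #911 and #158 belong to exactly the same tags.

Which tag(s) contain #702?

#702: pinned

From (4): #158 ∉ locked.
From (6): #158 ∉ pinned.
(5): archived already has 0, so the rest are out.
(8): #911 matches #158: #911 ∉ pinned.
(8): #911 matches #158: #911 ∉ locked.
(2): only 3 candidates remain for pinned, so all are in.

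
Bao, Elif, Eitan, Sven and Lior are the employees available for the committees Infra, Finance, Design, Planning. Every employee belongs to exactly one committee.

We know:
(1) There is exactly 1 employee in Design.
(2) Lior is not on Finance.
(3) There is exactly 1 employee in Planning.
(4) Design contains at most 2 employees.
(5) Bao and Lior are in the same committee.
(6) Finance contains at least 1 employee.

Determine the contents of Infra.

Infra = {Bao, Lior}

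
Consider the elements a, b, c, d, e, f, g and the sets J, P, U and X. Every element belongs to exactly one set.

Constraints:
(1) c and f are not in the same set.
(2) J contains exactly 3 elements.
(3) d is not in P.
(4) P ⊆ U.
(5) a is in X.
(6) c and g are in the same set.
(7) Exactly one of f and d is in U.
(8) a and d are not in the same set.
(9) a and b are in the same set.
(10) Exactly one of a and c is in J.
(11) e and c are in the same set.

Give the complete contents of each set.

J = {c, e, g}; P = {}; U = {d}; X = {a, b, f}

From (3): d ∉ P.
From (5): a ∈ X.
(8): d ∉ X.
(9): b matches a: b ∉ J.
(9): b matches a: b ∉ P.
(9): b matches a: b ∉ U.
(9): b matches a: b ∈ X.
(10) (exactly one): c ∈ J.
(11): e matches c: e ∈ J.
(1): f ∉ J.
(6): g matches c: g ∈ J.
Only one set left: f ∈ X.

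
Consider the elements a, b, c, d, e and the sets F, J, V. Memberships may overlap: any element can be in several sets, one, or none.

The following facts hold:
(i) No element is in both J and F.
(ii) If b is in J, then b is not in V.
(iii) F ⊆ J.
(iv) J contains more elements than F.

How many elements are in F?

0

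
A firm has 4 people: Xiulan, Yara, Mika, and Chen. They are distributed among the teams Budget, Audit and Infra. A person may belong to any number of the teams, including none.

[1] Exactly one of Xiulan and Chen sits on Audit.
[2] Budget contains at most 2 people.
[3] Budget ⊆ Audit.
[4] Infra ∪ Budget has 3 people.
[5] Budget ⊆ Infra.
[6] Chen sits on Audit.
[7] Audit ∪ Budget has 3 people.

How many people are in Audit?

3

From (6): Chen ∈ Audit.
(1) (exactly one): Xiulan ∉ Audit.
(3) contrapositive: Xiulan ∉ Budget.
Suppose Yara ∉ Audit: no assignment then satisfies all the clues, so Yara ∈ Audit.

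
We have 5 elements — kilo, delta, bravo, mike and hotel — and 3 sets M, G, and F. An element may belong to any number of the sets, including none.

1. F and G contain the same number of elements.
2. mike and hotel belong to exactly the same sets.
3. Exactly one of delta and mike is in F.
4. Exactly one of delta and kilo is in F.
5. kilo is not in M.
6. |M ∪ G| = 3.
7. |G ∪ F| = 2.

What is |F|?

1

From (5): kilo ∉ M.
Suppose kilo ∈ F: no assignment then satisfies all the clues, so kilo ∉ F.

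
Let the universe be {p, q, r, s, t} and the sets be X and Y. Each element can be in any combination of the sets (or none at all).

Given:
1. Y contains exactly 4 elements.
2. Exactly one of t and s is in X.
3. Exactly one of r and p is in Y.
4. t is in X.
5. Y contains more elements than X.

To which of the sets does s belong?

s: Y

From (4): t ∈ X.
(2) (exactly one): s ∉ X.
Suppose s ∉ Y: no assignment then satisfies all the clues, so s ∈ Y.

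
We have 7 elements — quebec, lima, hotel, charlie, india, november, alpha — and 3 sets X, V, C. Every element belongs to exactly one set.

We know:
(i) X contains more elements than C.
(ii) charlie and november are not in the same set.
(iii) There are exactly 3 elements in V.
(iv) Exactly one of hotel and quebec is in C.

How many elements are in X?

3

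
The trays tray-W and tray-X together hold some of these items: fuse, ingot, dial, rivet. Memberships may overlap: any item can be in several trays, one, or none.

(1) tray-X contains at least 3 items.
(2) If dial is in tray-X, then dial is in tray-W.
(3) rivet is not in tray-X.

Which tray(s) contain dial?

dial: tray-W, tray-X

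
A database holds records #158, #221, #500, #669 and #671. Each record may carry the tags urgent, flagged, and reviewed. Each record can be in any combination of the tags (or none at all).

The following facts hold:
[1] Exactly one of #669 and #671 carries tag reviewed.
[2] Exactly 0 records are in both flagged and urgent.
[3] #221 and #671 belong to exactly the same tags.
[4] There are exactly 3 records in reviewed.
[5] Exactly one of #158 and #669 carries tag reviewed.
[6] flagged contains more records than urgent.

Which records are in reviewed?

reviewed = {#158, #221, #671}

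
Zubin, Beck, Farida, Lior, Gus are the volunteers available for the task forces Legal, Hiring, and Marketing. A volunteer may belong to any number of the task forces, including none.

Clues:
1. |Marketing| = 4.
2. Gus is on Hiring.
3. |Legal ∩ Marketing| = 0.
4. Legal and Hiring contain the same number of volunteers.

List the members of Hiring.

Hiring = {Gus}

From (2): Gus ∈ Hiring.
Suppose Zubin ∈ Hiring: no assignment then satisfies all the clues, so Zubin ∉ Hiring.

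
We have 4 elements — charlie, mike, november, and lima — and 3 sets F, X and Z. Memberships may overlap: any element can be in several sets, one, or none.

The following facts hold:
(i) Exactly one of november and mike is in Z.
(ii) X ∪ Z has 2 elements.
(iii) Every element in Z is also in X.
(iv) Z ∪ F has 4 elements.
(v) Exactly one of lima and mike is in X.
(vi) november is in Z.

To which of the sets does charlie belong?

charlie: F

From (vi): november ∈ Z.
(i) (exactly one): mike ∉ Z.
(iii) with november ∈ Z: november ∈ X.
Suppose charlie ∉ F: no assignment then satisfies all the clues, so charlie ∈ F.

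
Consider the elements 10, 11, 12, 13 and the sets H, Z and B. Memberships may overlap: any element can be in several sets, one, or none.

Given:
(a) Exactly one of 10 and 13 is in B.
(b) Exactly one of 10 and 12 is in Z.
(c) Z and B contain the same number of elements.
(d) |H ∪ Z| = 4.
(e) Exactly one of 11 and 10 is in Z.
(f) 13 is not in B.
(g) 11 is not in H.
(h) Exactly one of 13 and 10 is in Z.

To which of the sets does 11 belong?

11: B, Z

From (f): 13 ∉ B.
From (g): 11 ∉ H.
(a) (exactly one): 10 ∈ B.
Suppose 11 ∉ Z: no assignment then satisfies all the clues, so 11 ∈ Z.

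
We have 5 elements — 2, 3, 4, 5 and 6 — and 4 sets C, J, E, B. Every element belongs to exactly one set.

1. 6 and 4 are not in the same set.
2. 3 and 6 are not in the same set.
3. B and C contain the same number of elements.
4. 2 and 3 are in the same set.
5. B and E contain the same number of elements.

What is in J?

J = {2, 3}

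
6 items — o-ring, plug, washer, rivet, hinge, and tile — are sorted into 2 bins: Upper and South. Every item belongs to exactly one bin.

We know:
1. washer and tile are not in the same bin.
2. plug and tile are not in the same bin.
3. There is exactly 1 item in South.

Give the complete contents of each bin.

Upper = {hinge, o-ring, plug, rivet, washer}; South = {tile}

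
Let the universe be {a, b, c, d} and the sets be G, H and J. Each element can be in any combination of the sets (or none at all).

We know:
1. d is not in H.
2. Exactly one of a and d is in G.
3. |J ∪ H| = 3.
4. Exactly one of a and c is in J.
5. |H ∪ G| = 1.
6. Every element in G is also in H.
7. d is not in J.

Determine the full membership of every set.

G = {a}; H = {a}; J = {b, c}

From (1): d ∉ H.
From (7): d ∉ J.
(6) contrapositive: d ∉ G.
(2) (exactly one): a ∈ G.
(6) with a ∈ G: a ∈ H.
Suppose a ∈ J: no assignment then satisfies all the clues, so a ∉ J.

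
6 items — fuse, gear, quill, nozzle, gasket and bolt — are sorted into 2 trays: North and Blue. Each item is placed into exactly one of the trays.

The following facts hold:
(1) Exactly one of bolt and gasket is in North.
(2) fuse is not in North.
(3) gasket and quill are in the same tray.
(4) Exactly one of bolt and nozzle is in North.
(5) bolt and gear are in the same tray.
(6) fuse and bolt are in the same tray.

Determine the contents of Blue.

Blue = {bolt, fuse, gear}

From (2): fuse ∉ North.
(6): bolt matches fuse: bolt ∉ North.
Only one tray left: fuse ∈ Blue.
Only one tray left: bolt ∈ Blue.
(1) (exactly one): gasket ∈ North.
(3): quill matches gasket: quill ∈ North.
(4) (exactly one): nozzle ∈ North.
(5): gear matches bolt: gear ∉ North.
(5): gear matches bolt: gear ∈ Blue.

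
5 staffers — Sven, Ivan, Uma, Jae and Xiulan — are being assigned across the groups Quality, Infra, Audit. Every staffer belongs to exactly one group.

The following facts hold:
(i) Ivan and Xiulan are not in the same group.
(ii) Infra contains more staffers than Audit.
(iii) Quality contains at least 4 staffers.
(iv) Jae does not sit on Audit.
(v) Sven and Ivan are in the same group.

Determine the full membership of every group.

Quality = {Ivan, Jae, Sven, Uma}; Infra = {Xiulan}; Audit = {}

From (iv): Jae ∉ Audit.
Suppose Sven ∉ Quality: no assignment then satisfies all the clues, so Sven ∈ Quality.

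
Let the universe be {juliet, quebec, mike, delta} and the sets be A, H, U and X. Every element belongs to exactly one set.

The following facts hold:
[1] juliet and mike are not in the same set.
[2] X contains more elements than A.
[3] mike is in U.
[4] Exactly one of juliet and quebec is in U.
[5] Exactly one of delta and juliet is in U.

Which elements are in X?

X = {juliet}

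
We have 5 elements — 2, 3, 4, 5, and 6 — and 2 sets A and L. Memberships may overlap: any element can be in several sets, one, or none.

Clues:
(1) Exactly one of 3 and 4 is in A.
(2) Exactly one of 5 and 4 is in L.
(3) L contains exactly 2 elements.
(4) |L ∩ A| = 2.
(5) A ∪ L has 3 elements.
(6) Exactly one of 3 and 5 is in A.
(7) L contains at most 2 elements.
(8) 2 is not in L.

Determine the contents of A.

A = {4, 5, 6}

From (8): 2 ∉ L.
Suppose 2 ∈ A: no assignment then satisfies all the clues, so 2 ∉ A.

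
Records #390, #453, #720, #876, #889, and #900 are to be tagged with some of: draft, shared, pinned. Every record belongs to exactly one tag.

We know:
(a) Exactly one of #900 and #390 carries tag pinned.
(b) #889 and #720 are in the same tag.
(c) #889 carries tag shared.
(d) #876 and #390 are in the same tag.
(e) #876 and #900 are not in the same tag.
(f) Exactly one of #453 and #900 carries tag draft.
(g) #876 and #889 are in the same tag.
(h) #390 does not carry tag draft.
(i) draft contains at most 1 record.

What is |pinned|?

1

From (c): #889 ∈ shared.
From (h): #390 ∉ draft.
(b): #720 matches #889: #720 ∉ draft.
(b): #720 matches #889: #720 ∈ shared.
(d): #876 matches #390: #876 ∉ draft.
(g): #876 matches #889: #876 ∈ shared.
(d): #390 matches #876: #390 ∈ shared.
(e): #900 ∉ shared.
(a) (exactly one): #900 ∈ pinned.
(f) (exactly one): #453 ∈ draft.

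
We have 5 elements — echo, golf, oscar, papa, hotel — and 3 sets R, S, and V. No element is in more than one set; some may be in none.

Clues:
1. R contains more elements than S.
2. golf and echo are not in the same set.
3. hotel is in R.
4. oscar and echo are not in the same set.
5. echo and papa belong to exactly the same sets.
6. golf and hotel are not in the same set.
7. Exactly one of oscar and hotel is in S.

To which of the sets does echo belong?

echo: R

From (3): hotel ∈ R.
(6): golf ∉ R.
(7) (exactly one): oscar ∈ S.
(4): echo ∉ S.
(5): papa matches echo: papa ∉ S.
Suppose echo ∉ R: no assignment then satisfies all the clues, so echo ∈ R.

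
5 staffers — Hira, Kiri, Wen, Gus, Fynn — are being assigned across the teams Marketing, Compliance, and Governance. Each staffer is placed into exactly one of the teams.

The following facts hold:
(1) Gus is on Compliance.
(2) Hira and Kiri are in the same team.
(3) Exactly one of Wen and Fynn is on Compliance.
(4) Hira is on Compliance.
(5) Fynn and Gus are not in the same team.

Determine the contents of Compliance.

Compliance = {Gus, Hira, Kiri, Wen}

From (1): Gus ∈ Compliance.
From (4): Hira ∈ Compliance.
(2): Kiri matches Hira: Kiri ∉ Marketing.
(2): Kiri matches Hira: Kiri ∈ Compliance.
(5): Fynn ∉ Compliance.
(3) (exactly one): Wen ∈ Compliance.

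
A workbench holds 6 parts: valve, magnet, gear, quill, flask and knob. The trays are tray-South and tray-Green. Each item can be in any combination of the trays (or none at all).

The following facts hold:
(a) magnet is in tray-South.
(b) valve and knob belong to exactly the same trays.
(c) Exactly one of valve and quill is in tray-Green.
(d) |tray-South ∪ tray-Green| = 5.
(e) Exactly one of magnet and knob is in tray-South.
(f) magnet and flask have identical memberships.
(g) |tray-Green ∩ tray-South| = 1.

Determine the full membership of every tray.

tray-South = {flask, gear, magnet}; tray-Green = {gear, knob, valve}

From (a): magnet ∈ tray-South.
(e) (exactly one): knob ∉ tray-South.
(f): flask matches magnet: flask ∈ tray-South.
(b): valve matches knob: valve ∉ tray-South.
Suppose valve ∉ tray-Green: no assignment then satisfies all the clues, so valve ∈ tray-Green.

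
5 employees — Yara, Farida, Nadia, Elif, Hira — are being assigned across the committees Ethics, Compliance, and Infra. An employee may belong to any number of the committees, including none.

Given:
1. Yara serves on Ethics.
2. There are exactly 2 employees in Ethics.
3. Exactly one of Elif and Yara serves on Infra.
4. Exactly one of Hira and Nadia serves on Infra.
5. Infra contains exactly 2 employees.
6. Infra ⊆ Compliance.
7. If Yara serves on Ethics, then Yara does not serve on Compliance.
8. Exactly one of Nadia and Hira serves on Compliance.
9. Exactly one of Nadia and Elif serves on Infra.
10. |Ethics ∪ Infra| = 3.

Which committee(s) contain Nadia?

From (1): Yara ∈ Ethics.
(7): Yara ∉ Compliance.
(6) contrapositive: Yara ∉ Infra.
(3) (exactly one): Elif ∈ Infra.
(6) with Elif ∈ Infra: Elif ∈ Compliance.
(9) (exactly one): Nadia ∉ Infra.
(4) (exactly one): Hira ∈ Infra.
(5): Infra already has 2, so the rest are out.
(6) with Hira ∈ Infra: Hira ∈ Compliance.
(8) (exactly one): Nadia ∉ Compliance.
Suppose Nadia ∈ Ethics: no assignment then satisfies all the clues, so Nadia ∉ Ethics.

Nadia: none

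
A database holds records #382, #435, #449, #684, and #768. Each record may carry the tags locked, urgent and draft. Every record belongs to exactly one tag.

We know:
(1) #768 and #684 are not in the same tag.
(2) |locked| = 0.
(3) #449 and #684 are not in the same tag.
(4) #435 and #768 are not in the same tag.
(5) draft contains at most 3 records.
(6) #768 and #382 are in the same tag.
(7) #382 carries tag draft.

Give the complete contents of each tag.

locked = {}; urgent = {#435, #684}; draft = {#382, #449, #768}

From (7): #382 ∈ draft.
(2): locked already has 0, so the rest are out.
(6): #768 matches #382: #768 ∉ urgent.
(6): #768 matches #382: #768 ∈ draft.
(1): #684 ∉ draft.
(4): #435 ∉ draft.
Only one tag left: #435 ∈ urgent.
Only one tag left: #684 ∈ urgent.
(3): #449 ∉ urgent.
Only one tag left: #449 ∈ draft.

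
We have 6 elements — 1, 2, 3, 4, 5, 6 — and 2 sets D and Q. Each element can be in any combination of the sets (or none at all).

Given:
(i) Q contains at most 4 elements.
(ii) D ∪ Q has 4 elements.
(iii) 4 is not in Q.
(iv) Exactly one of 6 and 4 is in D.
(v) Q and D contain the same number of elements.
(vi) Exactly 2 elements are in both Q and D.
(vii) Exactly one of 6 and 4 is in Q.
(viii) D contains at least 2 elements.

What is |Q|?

From (iii): 4 ∉ Q.
(vii) (exactly one): 6 ∈ Q.

3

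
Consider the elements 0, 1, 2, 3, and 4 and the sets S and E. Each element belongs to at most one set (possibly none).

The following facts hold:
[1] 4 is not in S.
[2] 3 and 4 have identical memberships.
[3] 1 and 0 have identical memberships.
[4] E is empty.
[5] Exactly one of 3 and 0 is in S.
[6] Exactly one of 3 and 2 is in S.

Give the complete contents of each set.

From (1): 4 ∉ S.
(2): 3 matches 4: 3 ∉ S.
(4): E already has 0, so the rest are out.
(5) (exactly one): 0 ∈ S.
(6) (exactly one): 2 ∈ S.
(3): 1 matches 0: 1 ∈ S.

S = {0, 1, 2}; E = {}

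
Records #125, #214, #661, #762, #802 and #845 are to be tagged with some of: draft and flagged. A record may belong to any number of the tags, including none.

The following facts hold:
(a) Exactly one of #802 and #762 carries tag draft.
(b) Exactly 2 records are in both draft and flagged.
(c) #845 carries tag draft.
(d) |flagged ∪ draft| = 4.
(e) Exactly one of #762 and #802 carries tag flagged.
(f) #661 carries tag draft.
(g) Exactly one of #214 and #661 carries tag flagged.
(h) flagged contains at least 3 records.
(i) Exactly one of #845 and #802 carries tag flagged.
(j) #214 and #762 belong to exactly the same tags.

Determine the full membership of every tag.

draft = {#661, #802, #845}; flagged = {#125, #661, #802}

From (c): #845 ∈ draft.
From (f): #661 ∈ draft.
Suppose #125 ∈ draft: no assignment then satisfies all the clues, so #125 ∉ draft.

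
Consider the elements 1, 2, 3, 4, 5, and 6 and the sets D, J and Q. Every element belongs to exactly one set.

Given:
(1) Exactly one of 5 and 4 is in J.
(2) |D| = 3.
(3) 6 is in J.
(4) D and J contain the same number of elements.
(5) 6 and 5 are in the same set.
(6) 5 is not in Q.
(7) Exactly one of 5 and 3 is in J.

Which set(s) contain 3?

3: D

From (3): 6 ∈ J.
From (6): 5 ∉ Q.
(5): 5 matches 6: 5 ∉ D.
(5): 5 matches 6: 5 ∈ J.
(7) (exactly one): 3 ∉ J.
(1) (exactly one): 4 ∉ J.
Suppose 3 ∉ D: no assignment then satisfies all the clues, so 3 ∈ D.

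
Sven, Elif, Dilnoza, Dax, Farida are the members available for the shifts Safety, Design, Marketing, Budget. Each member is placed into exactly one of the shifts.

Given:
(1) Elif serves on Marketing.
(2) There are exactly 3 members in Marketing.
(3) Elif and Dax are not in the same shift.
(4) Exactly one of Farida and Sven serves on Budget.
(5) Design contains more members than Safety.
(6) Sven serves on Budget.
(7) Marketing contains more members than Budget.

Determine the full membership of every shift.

Safety = {}; Design = {Dax}; Marketing = {Dilnoza, Elif, Farida}; Budget = {Sven}

From (1): Elif ∈ Marketing.
From (6): Sven ∈ Budget.
(3): Dax ∉ Marketing.
(4) (exactly one): Farida ∉ Budget.
(2): only 3 candidates remain for Marketing, so all are in.
Suppose Dax ∈ Safety: no assignment then satisfies all the clues, so Dax ∉ Safety.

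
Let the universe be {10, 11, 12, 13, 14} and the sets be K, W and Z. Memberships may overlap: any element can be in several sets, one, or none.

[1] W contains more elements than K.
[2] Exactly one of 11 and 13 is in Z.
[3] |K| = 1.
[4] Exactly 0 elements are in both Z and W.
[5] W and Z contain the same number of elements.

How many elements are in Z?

2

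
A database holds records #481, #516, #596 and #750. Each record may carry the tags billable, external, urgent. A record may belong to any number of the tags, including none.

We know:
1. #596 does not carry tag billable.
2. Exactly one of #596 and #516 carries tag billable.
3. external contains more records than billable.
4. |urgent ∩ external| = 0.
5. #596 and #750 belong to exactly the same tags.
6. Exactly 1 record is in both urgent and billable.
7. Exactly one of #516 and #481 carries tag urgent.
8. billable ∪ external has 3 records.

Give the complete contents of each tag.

billable = {#516}; external = {#596, #750}; urgent = {#516}

From (1): #596 ∉ billable.
(2) (exactly one): #516 ∈ billable.
(5): #750 matches #596: #750 ∉ billable.
Suppose #481 ∈ billable: no assignment then satisfies all the clues, so #481 ∉ billable.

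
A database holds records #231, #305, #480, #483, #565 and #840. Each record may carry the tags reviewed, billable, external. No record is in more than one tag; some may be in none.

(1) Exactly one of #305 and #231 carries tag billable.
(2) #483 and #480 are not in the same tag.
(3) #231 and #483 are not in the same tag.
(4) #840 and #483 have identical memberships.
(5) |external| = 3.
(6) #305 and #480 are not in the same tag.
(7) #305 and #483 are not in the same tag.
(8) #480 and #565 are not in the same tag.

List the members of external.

external = {#483, #565, #840}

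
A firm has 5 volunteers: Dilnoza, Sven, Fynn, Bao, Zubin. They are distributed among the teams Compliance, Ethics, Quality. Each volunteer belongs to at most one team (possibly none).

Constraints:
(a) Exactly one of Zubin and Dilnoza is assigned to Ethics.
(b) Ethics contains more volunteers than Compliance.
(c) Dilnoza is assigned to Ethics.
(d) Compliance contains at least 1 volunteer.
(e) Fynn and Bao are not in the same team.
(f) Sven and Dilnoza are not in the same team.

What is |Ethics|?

2

From (c): Dilnoza ∈ Ethics.
(a) (exactly one): Zubin ∉ Ethics.
(f): Sven ∉ Ethics.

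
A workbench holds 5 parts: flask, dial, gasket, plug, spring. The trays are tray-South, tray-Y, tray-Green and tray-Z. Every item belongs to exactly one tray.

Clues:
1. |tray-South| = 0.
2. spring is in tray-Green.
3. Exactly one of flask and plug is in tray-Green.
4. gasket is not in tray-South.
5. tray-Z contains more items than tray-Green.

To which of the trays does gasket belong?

gasket: tray-Z

From (2): spring ∈ tray-Green.
From (4): gasket ∉ tray-South.
(1): tray-South already has 0, so the rest are out.
Suppose gasket ∈ tray-Y: no assignment then satisfies all the clues, so gasket ∉ tray-Y.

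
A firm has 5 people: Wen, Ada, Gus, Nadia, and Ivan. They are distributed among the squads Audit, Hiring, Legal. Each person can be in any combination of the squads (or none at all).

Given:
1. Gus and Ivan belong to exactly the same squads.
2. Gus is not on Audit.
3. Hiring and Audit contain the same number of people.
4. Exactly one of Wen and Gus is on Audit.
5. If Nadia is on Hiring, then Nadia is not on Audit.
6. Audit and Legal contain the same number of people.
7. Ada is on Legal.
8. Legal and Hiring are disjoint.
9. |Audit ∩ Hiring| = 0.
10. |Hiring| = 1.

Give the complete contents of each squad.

Audit = {Wen}; Hiring = {Nadia}; Legal = {Ada}

From (2): Gus ∉ Audit.
From (7): Ada ∈ Legal.
(1): Ivan matches Gus: Ivan ∉ Audit.
(4) (exactly one): Wen ∈ Audit.
(8) (disjoint): Ada ∉ Hiring.
Suppose Wen ∈ Hiring: no assignment then satisfies all the clues, so Wen ∉ Hiring.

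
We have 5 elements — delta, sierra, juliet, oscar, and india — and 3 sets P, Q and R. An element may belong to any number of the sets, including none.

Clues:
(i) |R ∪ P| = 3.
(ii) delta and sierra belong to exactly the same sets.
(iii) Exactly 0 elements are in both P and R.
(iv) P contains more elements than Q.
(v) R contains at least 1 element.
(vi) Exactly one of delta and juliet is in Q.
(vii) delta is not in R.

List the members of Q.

Q = {juliet}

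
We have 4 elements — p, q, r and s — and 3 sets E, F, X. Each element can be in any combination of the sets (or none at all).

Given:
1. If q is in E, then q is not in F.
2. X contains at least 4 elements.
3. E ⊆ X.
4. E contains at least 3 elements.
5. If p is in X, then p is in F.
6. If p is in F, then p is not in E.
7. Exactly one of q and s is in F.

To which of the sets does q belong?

q: E, X

(2): only 4 candidates remain for X, so all are in.
(5): p ∈ F.
(6): p ∉ E.
(4): only 3 candidates remain for E, so all are in.
(1): q ∉ F.
(7) (exactly one): s ∈ F.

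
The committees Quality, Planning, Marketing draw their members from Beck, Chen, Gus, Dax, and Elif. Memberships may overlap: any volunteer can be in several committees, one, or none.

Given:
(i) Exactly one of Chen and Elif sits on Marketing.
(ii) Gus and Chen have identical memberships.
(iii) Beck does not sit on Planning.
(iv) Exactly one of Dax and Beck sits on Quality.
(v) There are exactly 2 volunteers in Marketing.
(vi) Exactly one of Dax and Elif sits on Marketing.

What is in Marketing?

Marketing = {Beck, Elif}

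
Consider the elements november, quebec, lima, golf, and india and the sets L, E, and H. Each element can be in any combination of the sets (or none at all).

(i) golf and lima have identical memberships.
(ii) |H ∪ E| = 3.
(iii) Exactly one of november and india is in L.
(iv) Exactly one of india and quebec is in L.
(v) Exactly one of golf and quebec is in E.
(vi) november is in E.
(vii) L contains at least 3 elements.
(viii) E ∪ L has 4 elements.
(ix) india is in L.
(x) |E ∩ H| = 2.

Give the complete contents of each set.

L = {golf, india, lima}; E = {golf, lima, november}; H = {golf, lima}

From (vi): november ∈ E.
From (ix): india ∈ L.
(iii) (exactly one): november ∉ L.
(iv) (exactly one): quebec ∉ L.
(vii): only 3 candidates remain for L, so all are in.
Suppose november ∈ H: no assignment then satisfies all the clues, so november ∉ H.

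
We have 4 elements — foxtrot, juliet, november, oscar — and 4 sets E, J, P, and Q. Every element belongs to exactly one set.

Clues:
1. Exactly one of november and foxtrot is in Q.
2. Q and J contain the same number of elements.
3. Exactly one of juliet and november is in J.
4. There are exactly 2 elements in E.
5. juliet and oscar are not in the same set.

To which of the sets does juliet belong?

juliet: J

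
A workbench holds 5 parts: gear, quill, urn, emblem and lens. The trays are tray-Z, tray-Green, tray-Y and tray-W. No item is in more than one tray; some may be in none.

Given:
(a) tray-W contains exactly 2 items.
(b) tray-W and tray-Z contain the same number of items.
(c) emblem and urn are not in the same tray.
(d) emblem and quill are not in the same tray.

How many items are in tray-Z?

2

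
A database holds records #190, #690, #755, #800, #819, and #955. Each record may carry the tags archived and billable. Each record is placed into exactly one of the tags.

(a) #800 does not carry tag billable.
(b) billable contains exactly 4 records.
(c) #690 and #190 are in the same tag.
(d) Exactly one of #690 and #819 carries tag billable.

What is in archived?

archived = {#800, #819}

From (a): #800 ∉ billable.
Only one tag left: #800 ∈ archived.
Suppose #190 ∈ archived: no assignment then satisfies all the clues, so #190 ∉ archived.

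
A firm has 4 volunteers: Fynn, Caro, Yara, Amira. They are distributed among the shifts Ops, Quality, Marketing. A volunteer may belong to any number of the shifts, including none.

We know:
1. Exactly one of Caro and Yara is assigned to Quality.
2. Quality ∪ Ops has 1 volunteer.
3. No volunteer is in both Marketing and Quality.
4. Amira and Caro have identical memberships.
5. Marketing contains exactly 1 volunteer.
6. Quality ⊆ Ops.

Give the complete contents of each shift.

Ops = {Yara}; Quality = {Yara}; Marketing = {Fynn}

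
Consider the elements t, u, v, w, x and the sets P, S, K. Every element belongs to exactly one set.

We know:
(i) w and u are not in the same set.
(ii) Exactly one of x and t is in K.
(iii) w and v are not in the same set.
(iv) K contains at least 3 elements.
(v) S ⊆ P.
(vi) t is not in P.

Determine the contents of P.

P = {w, x}

From (vi): t ∉ P.
(v) contrapositive: t ∉ S.
Only one set left: t ∈ K.
(ii) (exactly one): x ∉ K.
Suppose u ∈ P: no assignment then satisfies all the clues, so u ∉ P.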